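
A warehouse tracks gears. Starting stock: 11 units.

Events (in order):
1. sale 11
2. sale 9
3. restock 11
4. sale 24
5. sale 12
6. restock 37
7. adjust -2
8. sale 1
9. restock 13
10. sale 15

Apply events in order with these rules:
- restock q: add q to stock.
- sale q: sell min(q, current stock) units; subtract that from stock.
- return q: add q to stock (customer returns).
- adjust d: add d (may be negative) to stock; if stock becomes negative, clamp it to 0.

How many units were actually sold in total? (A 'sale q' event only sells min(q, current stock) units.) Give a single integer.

Processing events:
Start: stock = 11
  Event 1 (sale 11): sell min(11,11)=11. stock: 11 - 11 = 0. total_sold = 11
  Event 2 (sale 9): sell min(9,0)=0. stock: 0 - 0 = 0. total_sold = 11
  Event 3 (restock 11): 0 + 11 = 11
  Event 4 (sale 24): sell min(24,11)=11. stock: 11 - 11 = 0. total_sold = 22
  Event 5 (sale 12): sell min(12,0)=0. stock: 0 - 0 = 0. total_sold = 22
  Event 6 (restock 37): 0 + 37 = 37
  Event 7 (adjust -2): 37 + -2 = 35
  Event 8 (sale 1): sell min(1,35)=1. stock: 35 - 1 = 34. total_sold = 23
  Event 9 (restock 13): 34 + 13 = 47
  Event 10 (sale 15): sell min(15,47)=15. stock: 47 - 15 = 32. total_sold = 38
Final: stock = 32, total_sold = 38

Answer: 38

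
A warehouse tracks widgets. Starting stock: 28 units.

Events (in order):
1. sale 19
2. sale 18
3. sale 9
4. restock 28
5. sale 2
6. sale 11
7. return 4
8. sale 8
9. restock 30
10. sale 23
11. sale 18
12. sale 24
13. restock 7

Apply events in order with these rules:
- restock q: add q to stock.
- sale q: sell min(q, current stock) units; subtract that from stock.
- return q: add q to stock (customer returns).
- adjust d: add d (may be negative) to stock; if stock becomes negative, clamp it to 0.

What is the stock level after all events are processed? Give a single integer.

Processing events:
Start: stock = 28
  Event 1 (sale 19): sell min(19,28)=19. stock: 28 - 19 = 9. total_sold = 19
  Event 2 (sale 18): sell min(18,9)=9. stock: 9 - 9 = 0. total_sold = 28
  Event 3 (sale 9): sell min(9,0)=0. stock: 0 - 0 = 0. total_sold = 28
  Event 4 (restock 28): 0 + 28 = 28
  Event 5 (sale 2): sell min(2,28)=2. stock: 28 - 2 = 26. total_sold = 30
  Event 6 (sale 11): sell min(11,26)=11. stock: 26 - 11 = 15. total_sold = 41
  Event 7 (return 4): 15 + 4 = 19
  Event 8 (sale 8): sell min(8,19)=8. stock: 19 - 8 = 11. total_sold = 49
  Event 9 (restock 30): 11 + 30 = 41
  Event 10 (sale 23): sell min(23,41)=23. stock: 41 - 23 = 18. total_sold = 72
  Event 11 (sale 18): sell min(18,18)=18. stock: 18 - 18 = 0. total_sold = 90
  Event 12 (sale 24): sell min(24,0)=0. stock: 0 - 0 = 0. total_sold = 90
  Event 13 (restock 7): 0 + 7 = 7
Final: stock = 7, total_sold = 90

Answer: 7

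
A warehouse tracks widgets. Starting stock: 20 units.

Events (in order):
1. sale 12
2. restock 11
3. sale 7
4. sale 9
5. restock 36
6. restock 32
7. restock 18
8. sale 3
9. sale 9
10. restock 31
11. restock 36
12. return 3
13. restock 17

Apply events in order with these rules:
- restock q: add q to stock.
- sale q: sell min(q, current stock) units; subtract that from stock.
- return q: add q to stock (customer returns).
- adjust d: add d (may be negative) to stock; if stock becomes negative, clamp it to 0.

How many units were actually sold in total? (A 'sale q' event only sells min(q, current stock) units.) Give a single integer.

Answer: 40

Derivation:
Processing events:
Start: stock = 20
  Event 1 (sale 12): sell min(12,20)=12. stock: 20 - 12 = 8. total_sold = 12
  Event 2 (restock 11): 8 + 11 = 19
  Event 3 (sale 7): sell min(7,19)=7. stock: 19 - 7 = 12. total_sold = 19
  Event 4 (sale 9): sell min(9,12)=9. stock: 12 - 9 = 3. total_sold = 28
  Event 5 (restock 36): 3 + 36 = 39
  Event 6 (restock 32): 39 + 32 = 71
  Event 7 (restock 18): 71 + 18 = 89
  Event 8 (sale 3): sell min(3,89)=3. stock: 89 - 3 = 86. total_sold = 31
  Event 9 (sale 9): sell min(9,86)=9. stock: 86 - 9 = 77. total_sold = 40
  Event 10 (restock 31): 77 + 31 = 108
  Event 11 (restock 36): 108 + 36 = 144
  Event 12 (return 3): 144 + 3 = 147
  Event 13 (restock 17): 147 + 17 = 164
Final: stock = 164, total_sold = 40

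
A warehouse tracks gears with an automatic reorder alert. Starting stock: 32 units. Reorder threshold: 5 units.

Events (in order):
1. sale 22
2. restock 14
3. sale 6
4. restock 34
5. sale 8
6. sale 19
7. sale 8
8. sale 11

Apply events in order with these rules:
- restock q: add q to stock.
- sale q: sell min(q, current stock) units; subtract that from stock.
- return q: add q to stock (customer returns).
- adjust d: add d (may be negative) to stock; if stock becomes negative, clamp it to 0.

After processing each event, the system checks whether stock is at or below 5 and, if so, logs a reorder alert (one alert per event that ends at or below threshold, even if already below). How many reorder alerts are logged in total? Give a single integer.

Answer: 0

Derivation:
Processing events:
Start: stock = 32
  Event 1 (sale 22): sell min(22,32)=22. stock: 32 - 22 = 10. total_sold = 22
  Event 2 (restock 14): 10 + 14 = 24
  Event 3 (sale 6): sell min(6,24)=6. stock: 24 - 6 = 18. total_sold = 28
  Event 4 (restock 34): 18 + 34 = 52
  Event 5 (sale 8): sell min(8,52)=8. stock: 52 - 8 = 44. total_sold = 36
  Event 6 (sale 19): sell min(19,44)=19. stock: 44 - 19 = 25. total_sold = 55
  Event 7 (sale 8): sell min(8,25)=8. stock: 25 - 8 = 17. total_sold = 63
  Event 8 (sale 11): sell min(11,17)=11. stock: 17 - 11 = 6. total_sold = 74
Final: stock = 6, total_sold = 74

Checking against threshold 5:
  After event 1: stock=10 > 5
  After event 2: stock=24 > 5
  After event 3: stock=18 > 5
  After event 4: stock=52 > 5
  After event 5: stock=44 > 5
  After event 6: stock=25 > 5
  After event 7: stock=17 > 5
  After event 8: stock=6 > 5
Alert events: []. Count = 0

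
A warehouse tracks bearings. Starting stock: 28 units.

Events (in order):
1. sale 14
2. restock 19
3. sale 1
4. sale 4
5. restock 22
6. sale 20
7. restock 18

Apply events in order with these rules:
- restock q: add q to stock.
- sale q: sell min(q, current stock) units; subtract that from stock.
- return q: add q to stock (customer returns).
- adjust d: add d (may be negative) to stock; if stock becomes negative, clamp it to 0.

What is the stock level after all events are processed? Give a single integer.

Answer: 48

Derivation:
Processing events:
Start: stock = 28
  Event 1 (sale 14): sell min(14,28)=14. stock: 28 - 14 = 14. total_sold = 14
  Event 2 (restock 19): 14 + 19 = 33
  Event 3 (sale 1): sell min(1,33)=1. stock: 33 - 1 = 32. total_sold = 15
  Event 4 (sale 4): sell min(4,32)=4. stock: 32 - 4 = 28. total_sold = 19
  Event 5 (restock 22): 28 + 22 = 50
  Event 6 (sale 20): sell min(20,50)=20. stock: 50 - 20 = 30. total_sold = 39
  Event 7 (restock 18): 30 + 18 = 48
Final: stock = 48, total_sold = 39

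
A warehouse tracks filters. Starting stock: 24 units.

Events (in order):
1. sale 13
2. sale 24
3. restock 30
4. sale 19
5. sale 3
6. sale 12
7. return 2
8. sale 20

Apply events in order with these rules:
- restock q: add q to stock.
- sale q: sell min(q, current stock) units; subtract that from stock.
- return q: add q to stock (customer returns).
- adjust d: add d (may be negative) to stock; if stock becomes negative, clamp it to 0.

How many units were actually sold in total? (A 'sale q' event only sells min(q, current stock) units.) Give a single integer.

Answer: 56

Derivation:
Processing events:
Start: stock = 24
  Event 1 (sale 13): sell min(13,24)=13. stock: 24 - 13 = 11. total_sold = 13
  Event 2 (sale 24): sell min(24,11)=11. stock: 11 - 11 = 0. total_sold = 24
  Event 3 (restock 30): 0 + 30 = 30
  Event 4 (sale 19): sell min(19,30)=19. stock: 30 - 19 = 11. total_sold = 43
  Event 5 (sale 3): sell min(3,11)=3. stock: 11 - 3 = 8. total_sold = 46
  Event 6 (sale 12): sell min(12,8)=8. stock: 8 - 8 = 0. total_sold = 54
  Event 7 (return 2): 0 + 2 = 2
  Event 8 (sale 20): sell min(20,2)=2. stock: 2 - 2 = 0. total_sold = 56
Final: stock = 0, total_sold = 56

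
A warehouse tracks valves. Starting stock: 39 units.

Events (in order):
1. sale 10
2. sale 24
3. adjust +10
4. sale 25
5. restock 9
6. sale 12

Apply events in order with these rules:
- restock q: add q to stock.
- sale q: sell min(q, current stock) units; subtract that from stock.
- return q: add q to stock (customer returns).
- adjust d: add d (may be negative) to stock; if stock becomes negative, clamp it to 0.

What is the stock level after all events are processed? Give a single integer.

Processing events:
Start: stock = 39
  Event 1 (sale 10): sell min(10,39)=10. stock: 39 - 10 = 29. total_sold = 10
  Event 2 (sale 24): sell min(24,29)=24. stock: 29 - 24 = 5. total_sold = 34
  Event 3 (adjust +10): 5 + 10 = 15
  Event 4 (sale 25): sell min(25,15)=15. stock: 15 - 15 = 0. total_sold = 49
  Event 5 (restock 9): 0 + 9 = 9
  Event 6 (sale 12): sell min(12,9)=9. stock: 9 - 9 = 0. total_sold = 58
Final: stock = 0, total_sold = 58

Answer: 0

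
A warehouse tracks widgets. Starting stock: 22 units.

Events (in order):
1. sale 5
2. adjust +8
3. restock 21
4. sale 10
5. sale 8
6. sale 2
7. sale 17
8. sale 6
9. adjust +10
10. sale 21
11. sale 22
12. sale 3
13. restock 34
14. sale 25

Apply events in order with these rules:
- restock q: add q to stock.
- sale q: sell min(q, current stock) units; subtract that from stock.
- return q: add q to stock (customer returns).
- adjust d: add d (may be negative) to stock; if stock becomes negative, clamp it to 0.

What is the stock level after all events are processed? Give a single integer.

Processing events:
Start: stock = 22
  Event 1 (sale 5): sell min(5,22)=5. stock: 22 - 5 = 17. total_sold = 5
  Event 2 (adjust +8): 17 + 8 = 25
  Event 3 (restock 21): 25 + 21 = 46
  Event 4 (sale 10): sell min(10,46)=10. stock: 46 - 10 = 36. total_sold = 15
  Event 5 (sale 8): sell min(8,36)=8. stock: 36 - 8 = 28. total_sold = 23
  Event 6 (sale 2): sell min(2,28)=2. stock: 28 - 2 = 26. total_sold = 25
  Event 7 (sale 17): sell min(17,26)=17. stock: 26 - 17 = 9. total_sold = 42
  Event 8 (sale 6): sell min(6,9)=6. stock: 9 - 6 = 3. total_sold = 48
  Event 9 (adjust +10): 3 + 10 = 13
  Event 10 (sale 21): sell min(21,13)=13. stock: 13 - 13 = 0. total_sold = 61
  Event 11 (sale 22): sell min(22,0)=0. stock: 0 - 0 = 0. total_sold = 61
  Event 12 (sale 3): sell min(3,0)=0. stock: 0 - 0 = 0. total_sold = 61
  Event 13 (restock 34): 0 + 34 = 34
  Event 14 (sale 25): sell min(25,34)=25. stock: 34 - 25 = 9. total_sold = 86
Final: stock = 9, total_sold = 86

Answer: 9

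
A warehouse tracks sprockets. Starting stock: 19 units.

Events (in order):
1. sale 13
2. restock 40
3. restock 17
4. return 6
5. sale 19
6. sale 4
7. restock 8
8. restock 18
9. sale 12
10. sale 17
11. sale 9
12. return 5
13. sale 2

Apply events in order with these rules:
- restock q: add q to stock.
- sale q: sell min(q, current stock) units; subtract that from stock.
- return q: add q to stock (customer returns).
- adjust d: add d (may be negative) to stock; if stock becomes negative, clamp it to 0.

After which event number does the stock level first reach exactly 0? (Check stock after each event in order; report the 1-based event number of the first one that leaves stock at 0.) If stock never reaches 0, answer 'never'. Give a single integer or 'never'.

Processing events:
Start: stock = 19
  Event 1 (sale 13): sell min(13,19)=13. stock: 19 - 13 = 6. total_sold = 13
  Event 2 (restock 40): 6 + 40 = 46
  Event 3 (restock 17): 46 + 17 = 63
  Event 4 (return 6): 63 + 6 = 69
  Event 5 (sale 19): sell min(19,69)=19. stock: 69 - 19 = 50. total_sold = 32
  Event 6 (sale 4): sell min(4,50)=4. stock: 50 - 4 = 46. total_sold = 36
  Event 7 (restock 8): 46 + 8 = 54
  Event 8 (restock 18): 54 + 18 = 72
  Event 9 (sale 12): sell min(12,72)=12. stock: 72 - 12 = 60. total_sold = 48
  Event 10 (sale 17): sell min(17,60)=17. stock: 60 - 17 = 43. total_sold = 65
  Event 11 (sale 9): sell min(9,43)=9. stock: 43 - 9 = 34. total_sold = 74
  Event 12 (return 5): 34 + 5 = 39
  Event 13 (sale 2): sell min(2,39)=2. stock: 39 - 2 = 37. total_sold = 76
Final: stock = 37, total_sold = 76

Stock never reaches 0.

Answer: never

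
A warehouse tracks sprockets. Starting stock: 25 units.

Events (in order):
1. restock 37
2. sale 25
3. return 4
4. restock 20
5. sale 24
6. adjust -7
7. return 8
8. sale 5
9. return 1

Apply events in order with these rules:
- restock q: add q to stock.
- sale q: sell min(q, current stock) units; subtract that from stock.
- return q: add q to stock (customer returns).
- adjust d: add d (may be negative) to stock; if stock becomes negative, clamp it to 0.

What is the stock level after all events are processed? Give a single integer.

Processing events:
Start: stock = 25
  Event 1 (restock 37): 25 + 37 = 62
  Event 2 (sale 25): sell min(25,62)=25. stock: 62 - 25 = 37. total_sold = 25
  Event 3 (return 4): 37 + 4 = 41
  Event 4 (restock 20): 41 + 20 = 61
  Event 5 (sale 24): sell min(24,61)=24. stock: 61 - 24 = 37. total_sold = 49
  Event 6 (adjust -7): 37 + -7 = 30
  Event 7 (return 8): 30 + 8 = 38
  Event 8 (sale 5): sell min(5,38)=5. stock: 38 - 5 = 33. total_sold = 54
  Event 9 (return 1): 33 + 1 = 34
Final: stock = 34, total_sold = 54

Answer: 34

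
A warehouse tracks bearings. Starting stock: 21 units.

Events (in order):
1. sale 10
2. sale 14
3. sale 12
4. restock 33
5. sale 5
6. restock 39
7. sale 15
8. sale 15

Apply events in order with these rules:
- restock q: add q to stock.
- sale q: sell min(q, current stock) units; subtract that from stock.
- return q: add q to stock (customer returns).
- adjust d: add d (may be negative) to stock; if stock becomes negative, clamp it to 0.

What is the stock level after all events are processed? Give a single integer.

Answer: 37

Derivation:
Processing events:
Start: stock = 21
  Event 1 (sale 10): sell min(10,21)=10. stock: 21 - 10 = 11. total_sold = 10
  Event 2 (sale 14): sell min(14,11)=11. stock: 11 - 11 = 0. total_sold = 21
  Event 3 (sale 12): sell min(12,0)=0. stock: 0 - 0 = 0. total_sold = 21
  Event 4 (restock 33): 0 + 33 = 33
  Event 5 (sale 5): sell min(5,33)=5. stock: 33 - 5 = 28. total_sold = 26
  Event 6 (restock 39): 28 + 39 = 67
  Event 7 (sale 15): sell min(15,67)=15. stock: 67 - 15 = 52. total_sold = 41
  Event 8 (sale 15): sell min(15,52)=15. stock: 52 - 15 = 37. total_sold = 56
Final: stock = 37, total_sold = 56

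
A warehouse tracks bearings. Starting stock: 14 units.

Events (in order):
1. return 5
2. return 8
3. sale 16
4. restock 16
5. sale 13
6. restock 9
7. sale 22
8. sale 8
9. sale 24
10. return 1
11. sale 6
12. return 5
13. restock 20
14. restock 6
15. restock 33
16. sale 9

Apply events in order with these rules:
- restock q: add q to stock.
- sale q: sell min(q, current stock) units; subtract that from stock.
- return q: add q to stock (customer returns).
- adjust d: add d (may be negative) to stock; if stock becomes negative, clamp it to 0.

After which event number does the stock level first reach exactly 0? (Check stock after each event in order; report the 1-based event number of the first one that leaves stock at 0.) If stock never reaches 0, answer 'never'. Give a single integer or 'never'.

Processing events:
Start: stock = 14
  Event 1 (return 5): 14 + 5 = 19
  Event 2 (return 8): 19 + 8 = 27
  Event 3 (sale 16): sell min(16,27)=16. stock: 27 - 16 = 11. total_sold = 16
  Event 4 (restock 16): 11 + 16 = 27
  Event 5 (sale 13): sell min(13,27)=13. stock: 27 - 13 = 14. total_sold = 29
  Event 6 (restock 9): 14 + 9 = 23
  Event 7 (sale 22): sell min(22,23)=22. stock: 23 - 22 = 1. total_sold = 51
  Event 8 (sale 8): sell min(8,1)=1. stock: 1 - 1 = 0. total_sold = 52
  Event 9 (sale 24): sell min(24,0)=0. stock: 0 - 0 = 0. total_sold = 52
  Event 10 (return 1): 0 + 1 = 1
  Event 11 (sale 6): sell min(6,1)=1. stock: 1 - 1 = 0. total_sold = 53
  Event 12 (return 5): 0 + 5 = 5
  Event 13 (restock 20): 5 + 20 = 25
  Event 14 (restock 6): 25 + 6 = 31
  Event 15 (restock 33): 31 + 33 = 64
  Event 16 (sale 9): sell min(9,64)=9. stock: 64 - 9 = 55. total_sold = 62
Final: stock = 55, total_sold = 62

First zero at event 8.

Answer: 8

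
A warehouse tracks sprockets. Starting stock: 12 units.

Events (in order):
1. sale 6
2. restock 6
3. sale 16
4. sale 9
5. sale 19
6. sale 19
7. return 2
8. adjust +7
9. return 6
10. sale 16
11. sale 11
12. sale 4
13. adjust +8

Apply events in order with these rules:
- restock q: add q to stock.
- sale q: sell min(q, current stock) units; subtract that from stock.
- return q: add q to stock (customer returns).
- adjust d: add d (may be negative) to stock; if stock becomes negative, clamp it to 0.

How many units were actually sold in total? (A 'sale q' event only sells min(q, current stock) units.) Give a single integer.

Processing events:
Start: stock = 12
  Event 1 (sale 6): sell min(6,12)=6. stock: 12 - 6 = 6. total_sold = 6
  Event 2 (restock 6): 6 + 6 = 12
  Event 3 (sale 16): sell min(16,12)=12. stock: 12 - 12 = 0. total_sold = 18
  Event 4 (sale 9): sell min(9,0)=0. stock: 0 - 0 = 0. total_sold = 18
  Event 5 (sale 19): sell min(19,0)=0. stock: 0 - 0 = 0. total_sold = 18
  Event 6 (sale 19): sell min(19,0)=0. stock: 0 - 0 = 0. total_sold = 18
  Event 7 (return 2): 0 + 2 = 2
  Event 8 (adjust +7): 2 + 7 = 9
  Event 9 (return 6): 9 + 6 = 15
  Event 10 (sale 16): sell min(16,15)=15. stock: 15 - 15 = 0. total_sold = 33
  Event 11 (sale 11): sell min(11,0)=0. stock: 0 - 0 = 0. total_sold = 33
  Event 12 (sale 4): sell min(4,0)=0. stock: 0 - 0 = 0. total_sold = 33
  Event 13 (adjust +8): 0 + 8 = 8
Final: stock = 8, total_sold = 33

Answer: 33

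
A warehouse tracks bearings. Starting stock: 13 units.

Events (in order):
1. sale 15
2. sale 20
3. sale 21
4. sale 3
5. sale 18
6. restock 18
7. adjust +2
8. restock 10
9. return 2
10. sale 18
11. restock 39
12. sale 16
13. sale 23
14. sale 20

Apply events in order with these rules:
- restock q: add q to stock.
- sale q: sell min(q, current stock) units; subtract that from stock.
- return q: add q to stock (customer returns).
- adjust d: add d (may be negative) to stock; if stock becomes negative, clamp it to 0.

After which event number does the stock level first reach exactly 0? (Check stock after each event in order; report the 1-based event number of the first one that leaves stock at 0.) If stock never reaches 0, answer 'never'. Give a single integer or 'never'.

Processing events:
Start: stock = 13
  Event 1 (sale 15): sell min(15,13)=13. stock: 13 - 13 = 0. total_sold = 13
  Event 2 (sale 20): sell min(20,0)=0. stock: 0 - 0 = 0. total_sold = 13
  Event 3 (sale 21): sell min(21,0)=0. stock: 0 - 0 = 0. total_sold = 13
  Event 4 (sale 3): sell min(3,0)=0. stock: 0 - 0 = 0. total_sold = 13
  Event 5 (sale 18): sell min(18,0)=0. stock: 0 - 0 = 0. total_sold = 13
  Event 6 (restock 18): 0 + 18 = 18
  Event 7 (adjust +2): 18 + 2 = 20
  Event 8 (restock 10): 20 + 10 = 30
  Event 9 (return 2): 30 + 2 = 32
  Event 10 (sale 18): sell min(18,32)=18. stock: 32 - 18 = 14. total_sold = 31
  Event 11 (restock 39): 14 + 39 = 53
  Event 12 (sale 16): sell min(16,53)=16. stock: 53 - 16 = 37. total_sold = 47
  Event 13 (sale 23): sell min(23,37)=23. stock: 37 - 23 = 14. total_sold = 70
  Event 14 (sale 20): sell min(20,14)=14. stock: 14 - 14 = 0. total_sold = 84
Final: stock = 0, total_sold = 84

First zero at event 1.

Answer: 1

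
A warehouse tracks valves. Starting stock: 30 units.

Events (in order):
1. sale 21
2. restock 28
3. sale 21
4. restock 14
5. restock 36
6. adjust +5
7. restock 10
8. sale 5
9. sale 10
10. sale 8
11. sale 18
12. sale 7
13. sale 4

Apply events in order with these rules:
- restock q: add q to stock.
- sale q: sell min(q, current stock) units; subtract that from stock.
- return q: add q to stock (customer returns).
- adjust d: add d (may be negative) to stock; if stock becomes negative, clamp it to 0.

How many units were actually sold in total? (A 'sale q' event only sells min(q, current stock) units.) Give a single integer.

Processing events:
Start: stock = 30
  Event 1 (sale 21): sell min(21,30)=21. stock: 30 - 21 = 9. total_sold = 21
  Event 2 (restock 28): 9 + 28 = 37
  Event 3 (sale 21): sell min(21,37)=21. stock: 37 - 21 = 16. total_sold = 42
  Event 4 (restock 14): 16 + 14 = 30
  Event 5 (restock 36): 30 + 36 = 66
  Event 6 (adjust +5): 66 + 5 = 71
  Event 7 (restock 10): 71 + 10 = 81
  Event 8 (sale 5): sell min(5,81)=5. stock: 81 - 5 = 76. total_sold = 47
  Event 9 (sale 10): sell min(10,76)=10. stock: 76 - 10 = 66. total_sold = 57
  Event 10 (sale 8): sell min(8,66)=8. stock: 66 - 8 = 58. total_sold = 65
  Event 11 (sale 18): sell min(18,58)=18. stock: 58 - 18 = 40. total_sold = 83
  Event 12 (sale 7): sell min(7,40)=7. stock: 40 - 7 = 33. total_sold = 90
  Event 13 (sale 4): sell min(4,33)=4. stock: 33 - 4 = 29. total_sold = 94
Final: stock = 29, total_sold = 94

Answer: 94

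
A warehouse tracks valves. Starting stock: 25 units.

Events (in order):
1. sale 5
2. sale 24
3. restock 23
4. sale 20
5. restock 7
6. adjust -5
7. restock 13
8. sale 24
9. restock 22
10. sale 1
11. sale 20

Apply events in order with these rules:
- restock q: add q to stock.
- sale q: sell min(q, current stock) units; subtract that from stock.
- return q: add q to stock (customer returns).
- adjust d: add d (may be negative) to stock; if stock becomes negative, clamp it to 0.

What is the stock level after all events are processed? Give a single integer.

Answer: 1

Derivation:
Processing events:
Start: stock = 25
  Event 1 (sale 5): sell min(5,25)=5. stock: 25 - 5 = 20. total_sold = 5
  Event 2 (sale 24): sell min(24,20)=20. stock: 20 - 20 = 0. total_sold = 25
  Event 3 (restock 23): 0 + 23 = 23
  Event 4 (sale 20): sell min(20,23)=20. stock: 23 - 20 = 3. total_sold = 45
  Event 5 (restock 7): 3 + 7 = 10
  Event 6 (adjust -5): 10 + -5 = 5
  Event 7 (restock 13): 5 + 13 = 18
  Event 8 (sale 24): sell min(24,18)=18. stock: 18 - 18 = 0. total_sold = 63
  Event 9 (restock 22): 0 + 22 = 22
  Event 10 (sale 1): sell min(1,22)=1. stock: 22 - 1 = 21. total_sold = 64
  Event 11 (sale 20): sell min(20,21)=20. stock: 21 - 20 = 1. total_sold = 84
Final: stock = 1, total_sold = 84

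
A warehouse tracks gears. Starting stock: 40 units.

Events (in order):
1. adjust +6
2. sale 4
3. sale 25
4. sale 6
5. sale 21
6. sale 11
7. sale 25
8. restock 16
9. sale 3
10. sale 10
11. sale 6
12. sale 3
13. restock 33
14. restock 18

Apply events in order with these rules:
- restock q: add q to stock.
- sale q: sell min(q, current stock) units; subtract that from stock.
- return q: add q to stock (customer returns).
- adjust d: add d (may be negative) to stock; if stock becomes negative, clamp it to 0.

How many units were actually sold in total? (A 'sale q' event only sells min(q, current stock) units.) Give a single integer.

Answer: 62

Derivation:
Processing events:
Start: stock = 40
  Event 1 (adjust +6): 40 + 6 = 46
  Event 2 (sale 4): sell min(4,46)=4. stock: 46 - 4 = 42. total_sold = 4
  Event 3 (sale 25): sell min(25,42)=25. stock: 42 - 25 = 17. total_sold = 29
  Event 4 (sale 6): sell min(6,17)=6. stock: 17 - 6 = 11. total_sold = 35
  Event 5 (sale 21): sell min(21,11)=11. stock: 11 - 11 = 0. total_sold = 46
  Event 6 (sale 11): sell min(11,0)=0. stock: 0 - 0 = 0. total_sold = 46
  Event 7 (sale 25): sell min(25,0)=0. stock: 0 - 0 = 0. total_sold = 46
  Event 8 (restock 16): 0 + 16 = 16
  Event 9 (sale 3): sell min(3,16)=3. stock: 16 - 3 = 13. total_sold = 49
  Event 10 (sale 10): sell min(10,13)=10. stock: 13 - 10 = 3. total_sold = 59
  Event 11 (sale 6): sell min(6,3)=3. stock: 3 - 3 = 0. total_sold = 62
  Event 12 (sale 3): sell min(3,0)=0. stock: 0 - 0 = 0. total_sold = 62
  Event 13 (restock 33): 0 + 33 = 33
  Event 14 (restock 18): 33 + 18 = 51
Final: stock = 51, total_sold = 62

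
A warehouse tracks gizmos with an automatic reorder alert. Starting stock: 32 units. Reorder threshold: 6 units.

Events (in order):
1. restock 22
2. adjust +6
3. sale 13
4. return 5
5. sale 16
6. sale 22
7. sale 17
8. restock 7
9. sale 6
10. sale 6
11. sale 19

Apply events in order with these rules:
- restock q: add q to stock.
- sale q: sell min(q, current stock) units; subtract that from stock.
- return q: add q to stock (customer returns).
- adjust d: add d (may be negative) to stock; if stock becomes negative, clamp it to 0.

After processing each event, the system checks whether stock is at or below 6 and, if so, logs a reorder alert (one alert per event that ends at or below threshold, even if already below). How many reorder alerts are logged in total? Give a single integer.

Answer: 4

Derivation:
Processing events:
Start: stock = 32
  Event 1 (restock 22): 32 + 22 = 54
  Event 2 (adjust +6): 54 + 6 = 60
  Event 3 (sale 13): sell min(13,60)=13. stock: 60 - 13 = 47. total_sold = 13
  Event 4 (return 5): 47 + 5 = 52
  Event 5 (sale 16): sell min(16,52)=16. stock: 52 - 16 = 36. total_sold = 29
  Event 6 (sale 22): sell min(22,36)=22. stock: 36 - 22 = 14. total_sold = 51
  Event 7 (sale 17): sell min(17,14)=14. stock: 14 - 14 = 0. total_sold = 65
  Event 8 (restock 7): 0 + 7 = 7
  Event 9 (sale 6): sell min(6,7)=6. stock: 7 - 6 = 1. total_sold = 71
  Event 10 (sale 6): sell min(6,1)=1. stock: 1 - 1 = 0. total_sold = 72
  Event 11 (sale 19): sell min(19,0)=0. stock: 0 - 0 = 0. total_sold = 72
Final: stock = 0, total_sold = 72

Checking against threshold 6:
  After event 1: stock=54 > 6
  After event 2: stock=60 > 6
  After event 3: stock=47 > 6
  After event 4: stock=52 > 6
  After event 5: stock=36 > 6
  After event 6: stock=14 > 6
  After event 7: stock=0 <= 6 -> ALERT
  After event 8: stock=7 > 6
  After event 9: stock=1 <= 6 -> ALERT
  After event 10: stock=0 <= 6 -> ALERT
  After event 11: stock=0 <= 6 -> ALERT
Alert events: [7, 9, 10, 11]. Count = 4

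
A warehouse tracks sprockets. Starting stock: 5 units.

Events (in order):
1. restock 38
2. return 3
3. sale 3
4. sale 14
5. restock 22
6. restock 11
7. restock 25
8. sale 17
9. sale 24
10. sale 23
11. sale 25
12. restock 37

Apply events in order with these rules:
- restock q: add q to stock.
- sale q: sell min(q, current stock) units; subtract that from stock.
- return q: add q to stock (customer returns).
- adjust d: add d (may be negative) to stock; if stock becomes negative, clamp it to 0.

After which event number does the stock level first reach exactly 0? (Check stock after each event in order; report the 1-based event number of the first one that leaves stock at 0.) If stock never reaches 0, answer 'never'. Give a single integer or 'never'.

Answer: 11

Derivation:
Processing events:
Start: stock = 5
  Event 1 (restock 38): 5 + 38 = 43
  Event 2 (return 3): 43 + 3 = 46
  Event 3 (sale 3): sell min(3,46)=3. stock: 46 - 3 = 43. total_sold = 3
  Event 4 (sale 14): sell min(14,43)=14. stock: 43 - 14 = 29. total_sold = 17
  Event 5 (restock 22): 29 + 22 = 51
  Event 6 (restock 11): 51 + 11 = 62
  Event 7 (restock 25): 62 + 25 = 87
  Event 8 (sale 17): sell min(17,87)=17. stock: 87 - 17 = 70. total_sold = 34
  Event 9 (sale 24): sell min(24,70)=24. stock: 70 - 24 = 46. total_sold = 58
  Event 10 (sale 23): sell min(23,46)=23. stock: 46 - 23 = 23. total_sold = 81
  Event 11 (sale 25): sell min(25,23)=23. stock: 23 - 23 = 0. total_sold = 104
  Event 12 (restock 37): 0 + 37 = 37
Final: stock = 37, total_sold = 104

First zero at event 11.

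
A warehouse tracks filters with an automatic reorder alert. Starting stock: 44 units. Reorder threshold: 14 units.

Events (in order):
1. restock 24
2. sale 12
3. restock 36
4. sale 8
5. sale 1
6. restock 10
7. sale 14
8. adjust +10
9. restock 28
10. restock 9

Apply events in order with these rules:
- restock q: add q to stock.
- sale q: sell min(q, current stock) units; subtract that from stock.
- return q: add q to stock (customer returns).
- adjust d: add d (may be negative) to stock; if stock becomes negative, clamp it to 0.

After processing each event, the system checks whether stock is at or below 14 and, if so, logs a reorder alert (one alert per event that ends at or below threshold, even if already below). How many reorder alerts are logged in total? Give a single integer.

Answer: 0

Derivation:
Processing events:
Start: stock = 44
  Event 1 (restock 24): 44 + 24 = 68
  Event 2 (sale 12): sell min(12,68)=12. stock: 68 - 12 = 56. total_sold = 12
  Event 3 (restock 36): 56 + 36 = 92
  Event 4 (sale 8): sell min(8,92)=8. stock: 92 - 8 = 84. total_sold = 20
  Event 5 (sale 1): sell min(1,84)=1. stock: 84 - 1 = 83. total_sold = 21
  Event 6 (restock 10): 83 + 10 = 93
  Event 7 (sale 14): sell min(14,93)=14. stock: 93 - 14 = 79. total_sold = 35
  Event 8 (adjust +10): 79 + 10 = 89
  Event 9 (restock 28): 89 + 28 = 117
  Event 10 (restock 9): 117 + 9 = 126
Final: stock = 126, total_sold = 35

Checking against threshold 14:
  After event 1: stock=68 > 14
  After event 2: stock=56 > 14
  After event 3: stock=92 > 14
  After event 4: stock=84 > 14
  After event 5: stock=83 > 14
  After event 6: stock=93 > 14
  After event 7: stock=79 > 14
  After event 8: stock=89 > 14
  After event 9: stock=117 > 14
  After event 10: stock=126 > 14
Alert events: []. Count = 0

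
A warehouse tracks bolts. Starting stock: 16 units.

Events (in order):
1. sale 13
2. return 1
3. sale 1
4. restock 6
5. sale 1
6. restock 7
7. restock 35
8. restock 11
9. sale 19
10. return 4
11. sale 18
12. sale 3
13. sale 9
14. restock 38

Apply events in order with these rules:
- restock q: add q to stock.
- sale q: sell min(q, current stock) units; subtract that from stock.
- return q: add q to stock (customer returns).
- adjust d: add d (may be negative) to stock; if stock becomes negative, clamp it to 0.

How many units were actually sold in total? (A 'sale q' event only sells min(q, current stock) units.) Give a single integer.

Answer: 64

Derivation:
Processing events:
Start: stock = 16
  Event 1 (sale 13): sell min(13,16)=13. stock: 16 - 13 = 3. total_sold = 13
  Event 2 (return 1): 3 + 1 = 4
  Event 3 (sale 1): sell min(1,4)=1. stock: 4 - 1 = 3. total_sold = 14
  Event 4 (restock 6): 3 + 6 = 9
  Event 5 (sale 1): sell min(1,9)=1. stock: 9 - 1 = 8. total_sold = 15
  Event 6 (restock 7): 8 + 7 = 15
  Event 7 (restock 35): 15 + 35 = 50
  Event 8 (restock 11): 50 + 11 = 61
  Event 9 (sale 19): sell min(19,61)=19. stock: 61 - 19 = 42. total_sold = 34
  Event 10 (return 4): 42 + 4 = 46
  Event 11 (sale 18): sell min(18,46)=18. stock: 46 - 18 = 28. total_sold = 52
  Event 12 (sale 3): sell min(3,28)=3. stock: 28 - 3 = 25. total_sold = 55
  Event 13 (sale 9): sell min(9,25)=9. stock: 25 - 9 = 16. total_sold = 64
  Event 14 (restock 38): 16 + 38 = 54
Final: stock = 54, total_sold = 64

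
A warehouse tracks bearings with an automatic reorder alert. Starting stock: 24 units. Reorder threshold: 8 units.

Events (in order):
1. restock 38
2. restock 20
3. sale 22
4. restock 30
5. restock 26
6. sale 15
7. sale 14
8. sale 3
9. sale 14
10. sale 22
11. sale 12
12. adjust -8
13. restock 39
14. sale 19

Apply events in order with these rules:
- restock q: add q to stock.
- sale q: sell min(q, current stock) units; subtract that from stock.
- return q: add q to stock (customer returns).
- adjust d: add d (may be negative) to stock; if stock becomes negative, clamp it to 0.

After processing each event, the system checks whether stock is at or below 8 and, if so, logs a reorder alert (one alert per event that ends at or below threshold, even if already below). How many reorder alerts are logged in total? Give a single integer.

Processing events:
Start: stock = 24
  Event 1 (restock 38): 24 + 38 = 62
  Event 2 (restock 20): 62 + 20 = 82
  Event 3 (sale 22): sell min(22,82)=22. stock: 82 - 22 = 60. total_sold = 22
  Event 4 (restock 30): 60 + 30 = 90
  Event 5 (restock 26): 90 + 26 = 116
  Event 6 (sale 15): sell min(15,116)=15. stock: 116 - 15 = 101. total_sold = 37
  Event 7 (sale 14): sell min(14,101)=14. stock: 101 - 14 = 87. total_sold = 51
  Event 8 (sale 3): sell min(3,87)=3. stock: 87 - 3 = 84. total_sold = 54
  Event 9 (sale 14): sell min(14,84)=14. stock: 84 - 14 = 70. total_sold = 68
  Event 10 (sale 22): sell min(22,70)=22. stock: 70 - 22 = 48. total_sold = 90
  Event 11 (sale 12): sell min(12,48)=12. stock: 48 - 12 = 36. total_sold = 102
  Event 12 (adjust -8): 36 + -8 = 28
  Event 13 (restock 39): 28 + 39 = 67
  Event 14 (sale 19): sell min(19,67)=19. stock: 67 - 19 = 48. total_sold = 121
Final: stock = 48, total_sold = 121

Checking against threshold 8:
  After event 1: stock=62 > 8
  After event 2: stock=82 > 8
  After event 3: stock=60 > 8
  After event 4: stock=90 > 8
  After event 5: stock=116 > 8
  After event 6: stock=101 > 8
  After event 7: stock=87 > 8
  After event 8: stock=84 > 8
  After event 9: stock=70 > 8
  After event 10: stock=48 > 8
  After event 11: stock=36 > 8
  After event 12: stock=28 > 8
  After event 13: stock=67 > 8
  After event 14: stock=48 > 8
Alert events: []. Count = 0

Answer: 0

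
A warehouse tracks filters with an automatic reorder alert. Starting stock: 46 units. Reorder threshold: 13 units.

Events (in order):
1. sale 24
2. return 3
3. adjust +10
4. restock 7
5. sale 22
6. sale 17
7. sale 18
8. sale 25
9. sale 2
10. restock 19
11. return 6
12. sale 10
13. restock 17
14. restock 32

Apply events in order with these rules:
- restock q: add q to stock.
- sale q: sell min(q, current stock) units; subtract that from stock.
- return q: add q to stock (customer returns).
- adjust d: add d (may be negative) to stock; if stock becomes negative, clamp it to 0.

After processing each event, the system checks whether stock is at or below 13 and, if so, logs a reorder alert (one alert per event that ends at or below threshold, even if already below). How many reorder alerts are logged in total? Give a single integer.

Answer: 4

Derivation:
Processing events:
Start: stock = 46
  Event 1 (sale 24): sell min(24,46)=24. stock: 46 - 24 = 22. total_sold = 24
  Event 2 (return 3): 22 + 3 = 25
  Event 3 (adjust +10): 25 + 10 = 35
  Event 4 (restock 7): 35 + 7 = 42
  Event 5 (sale 22): sell min(22,42)=22. stock: 42 - 22 = 20. total_sold = 46
  Event 6 (sale 17): sell min(17,20)=17. stock: 20 - 17 = 3. total_sold = 63
  Event 7 (sale 18): sell min(18,3)=3. stock: 3 - 3 = 0. total_sold = 66
  Event 8 (sale 25): sell min(25,0)=0. stock: 0 - 0 = 0. total_sold = 66
  Event 9 (sale 2): sell min(2,0)=0. stock: 0 - 0 = 0. total_sold = 66
  Event 10 (restock 19): 0 + 19 = 19
  Event 11 (return 6): 19 + 6 = 25
  Event 12 (sale 10): sell min(10,25)=10. stock: 25 - 10 = 15. total_sold = 76
  Event 13 (restock 17): 15 + 17 = 32
  Event 14 (restock 32): 32 + 32 = 64
Final: stock = 64, total_sold = 76

Checking against threshold 13:
  After event 1: stock=22 > 13
  After event 2: stock=25 > 13
  After event 3: stock=35 > 13
  After event 4: stock=42 > 13
  After event 5: stock=20 > 13
  After event 6: stock=3 <= 13 -> ALERT
  After event 7: stock=0 <= 13 -> ALERT
  After event 8: stock=0 <= 13 -> ALERT
  After event 9: stock=0 <= 13 -> ALERT
  After event 10: stock=19 > 13
  After event 11: stock=25 > 13
  After event 12: stock=15 > 13
  After event 13: stock=32 > 13
  After event 14: stock=64 > 13
Alert events: [6, 7, 8, 9]. Count = 4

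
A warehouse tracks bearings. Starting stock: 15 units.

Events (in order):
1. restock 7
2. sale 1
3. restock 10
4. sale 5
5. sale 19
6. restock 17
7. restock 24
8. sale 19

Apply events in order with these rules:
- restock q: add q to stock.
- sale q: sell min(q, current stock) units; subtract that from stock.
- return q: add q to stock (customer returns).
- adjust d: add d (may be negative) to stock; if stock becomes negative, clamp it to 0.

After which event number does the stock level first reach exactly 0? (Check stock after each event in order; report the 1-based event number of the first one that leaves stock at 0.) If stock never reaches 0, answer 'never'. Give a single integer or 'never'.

Answer: never

Derivation:
Processing events:
Start: stock = 15
  Event 1 (restock 7): 15 + 7 = 22
  Event 2 (sale 1): sell min(1,22)=1. stock: 22 - 1 = 21. total_sold = 1
  Event 3 (restock 10): 21 + 10 = 31
  Event 4 (sale 5): sell min(5,31)=5. stock: 31 - 5 = 26. total_sold = 6
  Event 5 (sale 19): sell min(19,26)=19. stock: 26 - 19 = 7. total_sold = 25
  Event 6 (restock 17): 7 + 17 = 24
  Event 7 (restock 24): 24 + 24 = 48
  Event 8 (sale 19): sell min(19,48)=19. stock: 48 - 19 = 29. total_sold = 44
Final: stock = 29, total_sold = 44

Stock never reaches 0.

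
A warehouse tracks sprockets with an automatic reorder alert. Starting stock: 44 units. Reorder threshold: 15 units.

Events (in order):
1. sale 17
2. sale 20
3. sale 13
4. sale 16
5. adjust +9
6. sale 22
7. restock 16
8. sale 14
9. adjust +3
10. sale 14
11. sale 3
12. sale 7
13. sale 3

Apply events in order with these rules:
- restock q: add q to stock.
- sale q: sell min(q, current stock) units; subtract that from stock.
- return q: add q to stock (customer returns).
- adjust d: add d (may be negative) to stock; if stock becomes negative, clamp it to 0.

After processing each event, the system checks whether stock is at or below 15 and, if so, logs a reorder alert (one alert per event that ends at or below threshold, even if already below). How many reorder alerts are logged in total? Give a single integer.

Answer: 11

Derivation:
Processing events:
Start: stock = 44
  Event 1 (sale 17): sell min(17,44)=17. stock: 44 - 17 = 27. total_sold = 17
  Event 2 (sale 20): sell min(20,27)=20. stock: 27 - 20 = 7. total_sold = 37
  Event 3 (sale 13): sell min(13,7)=7. stock: 7 - 7 = 0. total_sold = 44
  Event 4 (sale 16): sell min(16,0)=0. stock: 0 - 0 = 0. total_sold = 44
  Event 5 (adjust +9): 0 + 9 = 9
  Event 6 (sale 22): sell min(22,9)=9. stock: 9 - 9 = 0. total_sold = 53
  Event 7 (restock 16): 0 + 16 = 16
  Event 8 (sale 14): sell min(14,16)=14. stock: 16 - 14 = 2. total_sold = 67
  Event 9 (adjust +3): 2 + 3 = 5
  Event 10 (sale 14): sell min(14,5)=5. stock: 5 - 5 = 0. total_sold = 72
  Event 11 (sale 3): sell min(3,0)=0. stock: 0 - 0 = 0. total_sold = 72
  Event 12 (sale 7): sell min(7,0)=0. stock: 0 - 0 = 0. total_sold = 72
  Event 13 (sale 3): sell min(3,0)=0. stock: 0 - 0 = 0. total_sold = 72
Final: stock = 0, total_sold = 72

Checking against threshold 15:
  After event 1: stock=27 > 15
  After event 2: stock=7 <= 15 -> ALERT
  After event 3: stock=0 <= 15 -> ALERT
  After event 4: stock=0 <= 15 -> ALERT
  After event 5: stock=9 <= 15 -> ALERT
  After event 6: stock=0 <= 15 -> ALERT
  After event 7: stock=16 > 15
  After event 8: stock=2 <= 15 -> ALERT
  After event 9: stock=5 <= 15 -> ALERT
  After event 10: stock=0 <= 15 -> ALERT
  After event 11: stock=0 <= 15 -> ALERT
  After event 12: stock=0 <= 15 -> ALERT
  After event 13: stock=0 <= 15 -> ALERT
Alert events: [2, 3, 4, 5, 6, 8, 9, 10, 11, 12, 13]. Count = 11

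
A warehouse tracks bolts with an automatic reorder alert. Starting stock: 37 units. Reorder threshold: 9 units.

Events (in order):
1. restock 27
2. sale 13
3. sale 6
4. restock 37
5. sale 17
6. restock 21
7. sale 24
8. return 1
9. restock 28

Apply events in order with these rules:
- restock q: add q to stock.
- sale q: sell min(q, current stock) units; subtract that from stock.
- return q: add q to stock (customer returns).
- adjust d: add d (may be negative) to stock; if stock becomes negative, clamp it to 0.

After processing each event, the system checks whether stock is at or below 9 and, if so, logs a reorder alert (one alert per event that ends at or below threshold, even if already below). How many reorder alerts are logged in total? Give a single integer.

Processing events:
Start: stock = 37
  Event 1 (restock 27): 37 + 27 = 64
  Event 2 (sale 13): sell min(13,64)=13. stock: 64 - 13 = 51. total_sold = 13
  Event 3 (sale 6): sell min(6,51)=6. stock: 51 - 6 = 45. total_sold = 19
  Event 4 (restock 37): 45 + 37 = 82
  Event 5 (sale 17): sell min(17,82)=17. stock: 82 - 17 = 65. total_sold = 36
  Event 6 (restock 21): 65 + 21 = 86
  Event 7 (sale 24): sell min(24,86)=24. stock: 86 - 24 = 62. total_sold = 60
  Event 8 (return 1): 62 + 1 = 63
  Event 9 (restock 28): 63 + 28 = 91
Final: stock = 91, total_sold = 60

Checking against threshold 9:
  After event 1: stock=64 > 9
  After event 2: stock=51 > 9
  After event 3: stock=45 > 9
  After event 4: stock=82 > 9
  After event 5: stock=65 > 9
  After event 6: stock=86 > 9
  After event 7: stock=62 > 9
  After event 8: stock=63 > 9
  After event 9: stock=91 > 9
Alert events: []. Count = 0

Answer: 0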